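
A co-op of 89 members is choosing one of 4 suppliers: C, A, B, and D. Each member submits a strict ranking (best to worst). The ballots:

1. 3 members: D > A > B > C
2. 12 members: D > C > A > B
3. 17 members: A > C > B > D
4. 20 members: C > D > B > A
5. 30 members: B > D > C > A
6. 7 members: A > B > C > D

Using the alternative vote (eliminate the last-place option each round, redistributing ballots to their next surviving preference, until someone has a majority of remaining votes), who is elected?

Round 1: C 20, A 24, B 30, D 15. Eliminate D.
Round 2: C 32, A 27, B 30. Eliminate A.
Round 3: C 49, B 40. C has a majority.

C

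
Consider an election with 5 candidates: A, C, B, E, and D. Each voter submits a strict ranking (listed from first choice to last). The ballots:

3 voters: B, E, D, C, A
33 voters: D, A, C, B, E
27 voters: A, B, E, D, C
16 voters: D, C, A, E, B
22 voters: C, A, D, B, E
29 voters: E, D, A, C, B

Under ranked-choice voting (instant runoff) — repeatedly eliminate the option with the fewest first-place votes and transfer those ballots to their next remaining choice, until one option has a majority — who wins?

Round 1: A 27, C 22, B 3, E 29, D 49. Eliminate B.
Round 2: A 27, C 22, E 32, D 49. Eliminate C.
Round 3: A 49, E 32, D 49. Eliminate E.
Round 4: A 49, D 81. D has a majority.

D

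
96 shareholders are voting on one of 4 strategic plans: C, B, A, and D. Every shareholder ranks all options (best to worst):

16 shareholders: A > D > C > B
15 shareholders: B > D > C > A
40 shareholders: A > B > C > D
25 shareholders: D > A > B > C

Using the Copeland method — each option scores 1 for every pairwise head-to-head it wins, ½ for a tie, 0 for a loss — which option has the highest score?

A

C: loses to B, A, and D → score 0.
B: beats C and D; loses to A → score 2.
A: beats C, B, and D → score 3.
D: beats C; loses to B and A → score 1.
A has the best pairwise record.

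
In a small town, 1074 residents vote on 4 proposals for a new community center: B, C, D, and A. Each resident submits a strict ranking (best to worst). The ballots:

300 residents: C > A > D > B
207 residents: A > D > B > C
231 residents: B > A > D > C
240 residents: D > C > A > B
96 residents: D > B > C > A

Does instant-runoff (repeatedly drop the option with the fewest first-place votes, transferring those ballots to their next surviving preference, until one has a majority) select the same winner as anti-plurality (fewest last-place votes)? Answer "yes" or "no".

yes

Instant-runoff — R1 B 231, C 300, D 336, A 207 (A out); R2 B 231, C 300, D 543 (D winner). Winner: D.
Anti-plurality — last-place votes: B 540, C 438, D 0, A 96. Winner: D.
The two methods agree.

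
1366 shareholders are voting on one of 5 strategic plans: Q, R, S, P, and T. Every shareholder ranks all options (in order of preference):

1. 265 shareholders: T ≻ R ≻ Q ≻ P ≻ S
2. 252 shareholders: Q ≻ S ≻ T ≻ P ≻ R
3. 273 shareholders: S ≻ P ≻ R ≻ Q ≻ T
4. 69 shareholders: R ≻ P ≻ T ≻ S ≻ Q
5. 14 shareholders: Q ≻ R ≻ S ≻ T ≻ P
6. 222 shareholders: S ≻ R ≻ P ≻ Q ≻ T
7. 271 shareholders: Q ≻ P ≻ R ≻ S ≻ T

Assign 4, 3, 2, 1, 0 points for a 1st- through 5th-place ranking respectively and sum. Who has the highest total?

Q

Q: 265·2 + 252·4 + 273·1 + 69·0 + 14·4 + 222·1 + 271·4 = 3173
R: 265·3 + 252·0 + 273·2 + 69·4 + 14·3 + 222·3 + 271·2 = 2867
S: 265·0 + 252·3 + 273·4 + 69·1 + 14·2 + 222·4 + 271·1 = 3104
P: 265·1 + 252·1 + 273·3 + 69·3 + 14·0 + 222·2 + 271·3 = 2800
T: 265·4 + 252·2 + 273·0 + 69·2 + 14·1 + 222·0 + 271·0 = 1716
Q has the highest Borda score (3173).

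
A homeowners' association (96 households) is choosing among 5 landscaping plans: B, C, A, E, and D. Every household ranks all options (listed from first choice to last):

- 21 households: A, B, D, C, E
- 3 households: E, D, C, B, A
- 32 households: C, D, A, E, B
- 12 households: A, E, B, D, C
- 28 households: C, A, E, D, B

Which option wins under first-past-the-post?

First-place votes: B 0, C 60, A 33, E 3, D 0.
C has the most first-place votes.

C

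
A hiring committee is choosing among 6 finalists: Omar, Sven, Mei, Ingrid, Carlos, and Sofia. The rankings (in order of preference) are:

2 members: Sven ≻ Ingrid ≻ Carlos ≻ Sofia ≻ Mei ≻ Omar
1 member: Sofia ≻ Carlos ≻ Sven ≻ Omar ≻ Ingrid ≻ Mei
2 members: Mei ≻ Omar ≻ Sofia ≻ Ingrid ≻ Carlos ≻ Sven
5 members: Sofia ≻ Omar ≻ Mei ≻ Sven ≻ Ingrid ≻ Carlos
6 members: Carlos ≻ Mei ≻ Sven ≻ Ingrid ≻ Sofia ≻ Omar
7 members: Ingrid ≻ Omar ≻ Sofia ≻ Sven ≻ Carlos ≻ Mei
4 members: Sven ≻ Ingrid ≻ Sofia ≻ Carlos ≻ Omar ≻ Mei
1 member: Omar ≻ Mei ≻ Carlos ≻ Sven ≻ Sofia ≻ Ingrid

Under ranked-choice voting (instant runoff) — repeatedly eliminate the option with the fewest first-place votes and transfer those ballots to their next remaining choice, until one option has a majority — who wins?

Round 1: Omar 1, Sven 6, Mei 2, Ingrid 7, Carlos 6, Sofia 6. Eliminate Omar.
Round 2: Sven 6, Mei 3, Ingrid 7, Carlos 6, Sofia 6. Eliminate Mei.
Round 3: Sven 6, Ingrid 7, Carlos 7, Sofia 8. Eliminate Sven.
Round 4: Ingrid 13, Carlos 7, Sofia 8. Eliminate Carlos.
Round 5: Ingrid 19, Sofia 9. Ingrid has a majority.

Ingrid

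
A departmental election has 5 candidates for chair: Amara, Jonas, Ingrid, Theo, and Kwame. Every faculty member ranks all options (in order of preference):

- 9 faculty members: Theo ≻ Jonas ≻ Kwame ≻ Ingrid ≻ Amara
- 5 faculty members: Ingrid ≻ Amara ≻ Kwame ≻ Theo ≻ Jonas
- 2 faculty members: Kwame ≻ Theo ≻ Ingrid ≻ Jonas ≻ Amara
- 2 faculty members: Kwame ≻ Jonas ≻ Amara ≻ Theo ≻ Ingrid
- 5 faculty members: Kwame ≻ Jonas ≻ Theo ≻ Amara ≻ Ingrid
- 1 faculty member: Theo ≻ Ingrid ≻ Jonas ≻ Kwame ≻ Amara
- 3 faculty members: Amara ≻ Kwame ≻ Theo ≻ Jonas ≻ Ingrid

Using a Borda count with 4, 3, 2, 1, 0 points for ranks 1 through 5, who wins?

Amara: 9·0 + 5·3 + 2·0 + 2·2 + 5·1 + 1·0 + 3·4 = 36
Jonas: 9·3 + 5·0 + 2·1 + 2·3 + 5·3 + 1·2 + 3·1 = 55
Ingrid: 9·1 + 5·4 + 2·2 + 2·0 + 5·0 + 1·3 + 3·0 = 36
Theo: 9·4 + 5·1 + 2·3 + 2·1 + 5·2 + 1·4 + 3·2 = 69
Kwame: 9·2 + 5·2 + 2·4 + 2·4 + 5·4 + 1·1 + 3·3 = 74
Kwame has the highest Borda score (74).

Kwame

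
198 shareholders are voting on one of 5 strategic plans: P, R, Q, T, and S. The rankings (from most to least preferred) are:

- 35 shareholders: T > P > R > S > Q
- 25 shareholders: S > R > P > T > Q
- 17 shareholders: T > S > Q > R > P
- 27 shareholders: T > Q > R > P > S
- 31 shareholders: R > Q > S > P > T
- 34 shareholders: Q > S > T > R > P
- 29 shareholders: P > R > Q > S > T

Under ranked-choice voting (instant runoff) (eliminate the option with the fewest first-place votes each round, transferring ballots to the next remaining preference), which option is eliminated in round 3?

Q

Round 1: P 29, R 31, Q 34, T 79, S 25. Eliminate S.
Round 2: P 29, R 56, Q 34, T 79. Eliminate P.
Round 3: R 85, Q 34, T 79. Eliminate Q.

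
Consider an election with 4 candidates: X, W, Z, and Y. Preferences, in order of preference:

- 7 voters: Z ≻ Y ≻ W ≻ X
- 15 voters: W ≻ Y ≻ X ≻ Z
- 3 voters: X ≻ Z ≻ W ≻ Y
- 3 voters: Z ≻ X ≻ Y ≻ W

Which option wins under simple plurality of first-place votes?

First-place votes: X 3, W 15, Z 10, Y 0.
W has the most first-place votes.

W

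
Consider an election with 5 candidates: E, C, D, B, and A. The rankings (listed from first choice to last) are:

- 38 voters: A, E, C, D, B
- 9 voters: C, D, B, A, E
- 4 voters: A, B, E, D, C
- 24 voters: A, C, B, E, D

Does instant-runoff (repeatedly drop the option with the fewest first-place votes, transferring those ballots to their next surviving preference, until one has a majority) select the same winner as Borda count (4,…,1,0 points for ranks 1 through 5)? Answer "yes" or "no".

Instant-runoff — R1 E 0, C 9, D 0, B 0, A 66 (A winner). Winner: A.
Borda — scores: E 146, C 184, D 69, B 78, A 273. Winner: A.
The two methods agree.

yes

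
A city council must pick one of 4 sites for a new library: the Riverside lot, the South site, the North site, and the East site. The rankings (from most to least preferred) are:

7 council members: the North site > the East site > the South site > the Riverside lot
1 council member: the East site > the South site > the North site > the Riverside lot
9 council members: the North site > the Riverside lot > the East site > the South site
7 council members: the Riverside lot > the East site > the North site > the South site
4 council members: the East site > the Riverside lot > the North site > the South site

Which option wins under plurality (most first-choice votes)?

the North site

First-place votes: the Riverside lot 7, the South site 0, the North site 16, the East site 5.
the North site has the most first-place votes.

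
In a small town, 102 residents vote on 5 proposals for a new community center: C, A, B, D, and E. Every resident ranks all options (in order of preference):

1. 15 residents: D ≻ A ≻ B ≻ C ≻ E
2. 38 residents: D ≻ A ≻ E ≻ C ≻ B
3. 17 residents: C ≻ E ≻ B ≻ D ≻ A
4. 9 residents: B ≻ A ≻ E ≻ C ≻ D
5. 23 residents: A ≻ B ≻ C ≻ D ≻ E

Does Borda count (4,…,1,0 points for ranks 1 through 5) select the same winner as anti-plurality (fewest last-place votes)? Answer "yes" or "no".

Borda — scores: C 176, A 278, B 169, D 252, E 145. Winner: A.
Anti-plurality — last-place votes: C 0, A 17, B 38, D 9, E 38. Winner: C.
The two methods disagree.

no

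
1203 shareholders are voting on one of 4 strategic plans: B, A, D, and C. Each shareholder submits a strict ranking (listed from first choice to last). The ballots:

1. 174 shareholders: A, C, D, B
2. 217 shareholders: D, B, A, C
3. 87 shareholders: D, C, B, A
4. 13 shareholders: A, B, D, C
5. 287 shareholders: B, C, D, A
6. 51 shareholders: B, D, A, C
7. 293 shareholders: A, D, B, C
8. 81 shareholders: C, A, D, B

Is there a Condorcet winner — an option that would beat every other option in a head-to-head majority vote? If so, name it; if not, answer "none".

D

D vs B: 852–351 for D.
D vs A: 642–561 for D.
D vs C: 661–542 for D.
D beats every other option head-to-head.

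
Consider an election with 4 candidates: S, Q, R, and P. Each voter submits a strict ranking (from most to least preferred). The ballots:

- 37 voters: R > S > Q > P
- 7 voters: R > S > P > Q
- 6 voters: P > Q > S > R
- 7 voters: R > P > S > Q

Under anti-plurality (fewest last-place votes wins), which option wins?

S

Last-place votes: S 0, Q 14, R 6, P 37.
S is ranked last by the fewest voters, so S wins.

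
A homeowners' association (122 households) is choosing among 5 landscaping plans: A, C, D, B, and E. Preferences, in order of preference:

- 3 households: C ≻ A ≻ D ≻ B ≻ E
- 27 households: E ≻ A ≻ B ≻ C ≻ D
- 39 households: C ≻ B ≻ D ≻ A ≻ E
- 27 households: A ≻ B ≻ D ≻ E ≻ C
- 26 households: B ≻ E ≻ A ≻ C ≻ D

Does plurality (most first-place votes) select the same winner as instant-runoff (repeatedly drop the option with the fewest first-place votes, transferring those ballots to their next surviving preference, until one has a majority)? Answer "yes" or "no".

Plurality — first-place votes: A 27, C 42, D 0, B 26, E 27. Winner: C.
Instant-runoff — R1 A 27, C 42, D 0, B 26, E 27 (D out); R2 A 27, C 42, B 26, E 27 (B out); R3 A 27, C 42, E 53 (A out); R4 C 42, E 80 (E winner). Winner: E.
The two methods disagree.

no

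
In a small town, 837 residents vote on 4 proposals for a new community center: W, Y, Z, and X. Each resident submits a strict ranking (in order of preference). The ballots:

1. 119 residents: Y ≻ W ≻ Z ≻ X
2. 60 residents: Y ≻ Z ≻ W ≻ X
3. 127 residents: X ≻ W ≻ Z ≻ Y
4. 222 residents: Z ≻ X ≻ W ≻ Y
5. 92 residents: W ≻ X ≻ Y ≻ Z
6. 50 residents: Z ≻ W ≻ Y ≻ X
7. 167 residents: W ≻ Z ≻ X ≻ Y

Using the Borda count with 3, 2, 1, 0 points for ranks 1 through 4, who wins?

W: 119·2 + 60·1 + 127·2 + 222·1 + 92·3 + 50·2 + 167·3 = 1651
Y: 119·3 + 60·3 + 127·0 + 222·0 + 92·1 + 50·1 + 167·0 = 679
Z: 119·1 + 60·2 + 127·1 + 222·3 + 92·0 + 50·3 + 167·2 = 1516
X: 119·0 + 60·0 + 127·3 + 222·2 + 92·2 + 50·0 + 167·1 = 1176
W has the highest Borda score (1651).

W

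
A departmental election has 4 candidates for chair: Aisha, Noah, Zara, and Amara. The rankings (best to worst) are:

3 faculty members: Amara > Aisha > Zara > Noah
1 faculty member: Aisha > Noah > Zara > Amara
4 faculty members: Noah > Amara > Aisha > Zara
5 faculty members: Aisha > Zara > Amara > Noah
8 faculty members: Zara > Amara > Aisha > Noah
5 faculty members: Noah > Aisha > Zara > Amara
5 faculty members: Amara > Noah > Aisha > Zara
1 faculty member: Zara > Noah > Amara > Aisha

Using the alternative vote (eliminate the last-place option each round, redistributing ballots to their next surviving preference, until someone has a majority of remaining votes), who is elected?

Zara

Round 1: Aisha 6, Noah 9, Zara 9, Amara 8. Eliminate Aisha.
Round 2: Noah 10, Zara 14, Amara 8. Eliminate Amara.
Round 3: Noah 15, Zara 17. Zara has a majority.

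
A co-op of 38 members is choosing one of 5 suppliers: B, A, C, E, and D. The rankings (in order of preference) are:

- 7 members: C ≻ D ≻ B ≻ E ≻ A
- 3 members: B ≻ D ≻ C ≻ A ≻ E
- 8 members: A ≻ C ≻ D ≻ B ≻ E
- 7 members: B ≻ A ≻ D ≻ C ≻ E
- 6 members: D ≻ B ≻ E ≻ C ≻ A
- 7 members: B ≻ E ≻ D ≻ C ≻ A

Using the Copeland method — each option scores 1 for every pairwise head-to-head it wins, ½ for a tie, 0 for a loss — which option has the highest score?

D

B: beats A, C, and E; loses to D → score 3.
A: loses to B, C, E, and D → score 0.
C: beats A and E; loses to B and D → score 2.
E: beats A; loses to B, C, and D → score 1.
D: beats B, A, C, and E → score 4.
D has the best pairwise record.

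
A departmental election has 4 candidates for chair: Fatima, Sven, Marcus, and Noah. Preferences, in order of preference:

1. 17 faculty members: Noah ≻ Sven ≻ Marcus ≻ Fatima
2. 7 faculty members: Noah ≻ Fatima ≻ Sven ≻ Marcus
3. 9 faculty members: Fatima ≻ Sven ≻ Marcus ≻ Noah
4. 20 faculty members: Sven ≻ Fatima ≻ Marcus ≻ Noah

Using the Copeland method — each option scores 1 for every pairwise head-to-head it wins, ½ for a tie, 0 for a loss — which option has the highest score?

Sven

Fatima: beats Marcus and Noah; loses to Sven → score 2.
Sven: beats Fatima, Marcus, and Noah → score 3.
Marcus: beats Noah; loses to Fatima and Sven → score 1.
Noah: loses to Fatima, Sven, and Marcus → score 0.
Sven has the best pairwise record.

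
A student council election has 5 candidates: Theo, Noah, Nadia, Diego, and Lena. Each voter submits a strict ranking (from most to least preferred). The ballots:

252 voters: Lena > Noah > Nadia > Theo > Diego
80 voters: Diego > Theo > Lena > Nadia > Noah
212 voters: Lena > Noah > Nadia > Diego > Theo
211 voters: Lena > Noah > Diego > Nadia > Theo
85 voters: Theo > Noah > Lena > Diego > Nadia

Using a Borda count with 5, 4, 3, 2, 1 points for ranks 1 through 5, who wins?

Theo: 252·2 + 80·4 + 212·1 + 211·1 + 85·5 = 1672
Noah: 252·4 + 80·1 + 212·4 + 211·4 + 85·4 = 3120
Nadia: 252·3 + 80·2 + 212·3 + 211·2 + 85·1 = 2059
Diego: 252·1 + 80·5 + 212·2 + 211·3 + 85·2 = 1879
Lena: 252·5 + 80·3 + 212·5 + 211·5 + 85·3 = 3870
Lena has the highest Borda score (3870).

Lena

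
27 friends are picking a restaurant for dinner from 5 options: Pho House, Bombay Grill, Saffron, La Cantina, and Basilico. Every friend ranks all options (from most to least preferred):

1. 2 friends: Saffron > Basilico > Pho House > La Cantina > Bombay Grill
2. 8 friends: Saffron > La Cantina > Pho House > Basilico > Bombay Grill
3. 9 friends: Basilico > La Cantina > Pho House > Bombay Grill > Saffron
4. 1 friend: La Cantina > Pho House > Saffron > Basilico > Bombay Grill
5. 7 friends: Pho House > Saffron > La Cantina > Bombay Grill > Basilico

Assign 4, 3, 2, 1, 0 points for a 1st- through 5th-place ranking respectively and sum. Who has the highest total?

Pho House: 2·2 + 8·2 + 9·2 + 1·3 + 7·4 = 69
Bombay Grill: 2·0 + 8·0 + 9·1 + 1·0 + 7·1 = 16
Saffron: 2·4 + 8·4 + 9·0 + 1·2 + 7·3 = 63
La Cantina: 2·1 + 8·3 + 9·3 + 1·4 + 7·2 = 71
Basilico: 2·3 + 8·1 + 9·4 + 1·1 + 7·0 = 51
La Cantina has the highest Borda score (71).

La Cantina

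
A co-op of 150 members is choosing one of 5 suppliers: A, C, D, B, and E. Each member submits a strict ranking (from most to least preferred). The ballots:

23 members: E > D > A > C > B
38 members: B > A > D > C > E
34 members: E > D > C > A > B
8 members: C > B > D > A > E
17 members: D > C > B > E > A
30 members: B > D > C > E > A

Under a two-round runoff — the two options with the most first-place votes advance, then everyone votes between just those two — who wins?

B

Round 1 first-place votes: A 0, C 8, D 17, B 68, E 57.
B and E advance.
Runoff: B is preferred to E by 93 voters; E by 57.
B wins the runoff.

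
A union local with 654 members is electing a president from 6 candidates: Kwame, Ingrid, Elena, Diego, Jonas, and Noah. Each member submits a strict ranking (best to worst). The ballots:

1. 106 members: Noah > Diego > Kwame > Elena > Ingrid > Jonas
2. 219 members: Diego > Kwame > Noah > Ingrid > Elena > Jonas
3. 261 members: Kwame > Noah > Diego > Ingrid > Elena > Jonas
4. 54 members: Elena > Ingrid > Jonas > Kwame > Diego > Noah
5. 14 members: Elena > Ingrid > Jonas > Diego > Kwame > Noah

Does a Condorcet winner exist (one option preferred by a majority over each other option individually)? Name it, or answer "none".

Checking pairwise contests:
Diego beats Kwame 339–315.
Kwame beats Ingrid 586–68.
Kwame beats Elena 586–68.
Noah beats Diego 367–287.
Kwame beats Jonas 586–68.
Kwame beats Noah 548–106.
Every option loses at least one head-to-head, so there is no Condorcet winner.

none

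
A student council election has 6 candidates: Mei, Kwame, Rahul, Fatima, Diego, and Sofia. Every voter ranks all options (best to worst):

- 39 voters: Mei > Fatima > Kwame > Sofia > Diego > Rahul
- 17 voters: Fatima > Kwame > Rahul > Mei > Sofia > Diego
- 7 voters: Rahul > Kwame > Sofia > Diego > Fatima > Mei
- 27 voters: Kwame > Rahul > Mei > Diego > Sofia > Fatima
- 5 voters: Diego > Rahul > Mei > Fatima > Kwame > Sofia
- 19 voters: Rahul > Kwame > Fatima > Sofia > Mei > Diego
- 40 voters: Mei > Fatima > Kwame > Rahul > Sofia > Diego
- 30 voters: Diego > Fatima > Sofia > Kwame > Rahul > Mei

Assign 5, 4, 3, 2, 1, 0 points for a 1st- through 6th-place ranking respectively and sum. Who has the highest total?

Mei: 39·5 + 17·2 + 7·0 + 27·3 + 5·3 + 19·1 + 40·5 + 30·0 = 544
Kwame: 39·3 + 17·4 + 7·4 + 27·5 + 5·1 + 19·4 + 40·3 + 30·2 = 609
Rahul: 39·0 + 17·3 + 7·5 + 27·4 + 5·4 + 19·5 + 40·2 + 30·1 = 419
Fatima: 39·4 + 17·5 + 7·1 + 27·0 + 5·2 + 19·3 + 40·4 + 30·4 = 595
Diego: 39·1 + 17·0 + 7·2 + 27·2 + 5·5 + 19·0 + 40·0 + 30·5 = 282
Sofia: 39·2 + 17·1 + 7·3 + 27·1 + 5·0 + 19·2 + 40·1 + 30·3 = 311
Kwame has the highest Borda score (609).

Kwame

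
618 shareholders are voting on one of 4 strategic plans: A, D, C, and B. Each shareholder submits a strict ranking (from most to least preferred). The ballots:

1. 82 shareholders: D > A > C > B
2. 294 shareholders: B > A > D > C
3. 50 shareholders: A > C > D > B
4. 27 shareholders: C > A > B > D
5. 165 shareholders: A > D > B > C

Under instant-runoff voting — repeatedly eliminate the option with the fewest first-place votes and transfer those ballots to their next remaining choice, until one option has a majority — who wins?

Round 1: A 215, D 82, C 27, B 294. Eliminate C.
Round 2: A 242, D 82, B 294. Eliminate D.
Round 3: A 324, B 294. A has a majority.

A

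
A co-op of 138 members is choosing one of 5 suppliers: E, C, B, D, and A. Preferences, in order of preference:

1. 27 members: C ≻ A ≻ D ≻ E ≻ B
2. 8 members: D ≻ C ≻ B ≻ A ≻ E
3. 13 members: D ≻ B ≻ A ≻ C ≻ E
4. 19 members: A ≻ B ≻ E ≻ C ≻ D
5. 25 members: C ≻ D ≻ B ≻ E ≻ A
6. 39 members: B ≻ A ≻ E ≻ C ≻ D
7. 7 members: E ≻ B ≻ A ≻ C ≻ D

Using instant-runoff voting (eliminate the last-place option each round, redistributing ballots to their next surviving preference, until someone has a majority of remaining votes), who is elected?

B

Round 1: E 7, C 52, B 39, D 21, A 19. Eliminate E.
Round 2: C 52, B 46, D 21, A 19. Eliminate A.
Round 3: C 52, B 65, D 21. Eliminate D.
Round 4: C 60, B 78. B has a majority.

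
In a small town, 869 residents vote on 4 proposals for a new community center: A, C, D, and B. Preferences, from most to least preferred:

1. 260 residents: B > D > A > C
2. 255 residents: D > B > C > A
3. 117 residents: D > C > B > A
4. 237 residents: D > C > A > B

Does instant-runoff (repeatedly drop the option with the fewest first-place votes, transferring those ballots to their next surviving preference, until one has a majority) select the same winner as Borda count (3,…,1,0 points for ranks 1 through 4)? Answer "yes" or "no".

Instant-runoff — R1 A 0, C 0, D 609, B 260 (D winner). Winner: D.
Borda — scores: A 497, C 963, D 2347, B 1407. Winner: D.
The two methods agree.

yes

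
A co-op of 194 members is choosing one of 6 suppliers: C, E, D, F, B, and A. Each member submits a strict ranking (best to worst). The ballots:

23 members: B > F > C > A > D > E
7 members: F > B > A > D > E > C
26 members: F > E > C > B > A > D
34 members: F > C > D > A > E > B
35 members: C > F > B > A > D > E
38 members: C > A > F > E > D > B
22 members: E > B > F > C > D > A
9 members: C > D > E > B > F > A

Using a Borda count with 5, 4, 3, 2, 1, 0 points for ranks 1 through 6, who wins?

C: 23·3 + 7·0 + 26·3 + 34·4 + 35·5 + 38·5 + 22·2 + 9·5 = 737
E: 23·0 + 7·1 + 26·4 + 34·1 + 35·0 + 38·2 + 22·5 + 9·3 = 358
D: 23·1 + 7·2 + 26·0 + 34·3 + 35·1 + 38·1 + 22·1 + 9·4 = 270
F: 23·4 + 7·5 + 26·5 + 34·5 + 35·4 + 38·3 + 22·3 + 9·1 = 756
B: 23·5 + 7·4 + 26·2 + 34·0 + 35·3 + 38·0 + 22·4 + 9·2 = 406
A: 23·2 + 7·3 + 26·1 + 34·2 + 35·2 + 38·4 + 22·0 + 9·0 = 383
F has the highest Borda score (756).

F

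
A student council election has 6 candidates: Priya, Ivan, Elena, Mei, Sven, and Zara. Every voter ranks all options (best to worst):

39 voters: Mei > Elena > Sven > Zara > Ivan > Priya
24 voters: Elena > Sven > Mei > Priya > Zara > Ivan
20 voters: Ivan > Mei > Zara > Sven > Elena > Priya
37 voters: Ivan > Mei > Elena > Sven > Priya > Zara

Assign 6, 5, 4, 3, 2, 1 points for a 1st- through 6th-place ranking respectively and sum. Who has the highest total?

Priya: 39·1 + 24·3 + 20·1 + 37·2 = 205
Ivan: 39·2 + 24·1 + 20·6 + 37·6 = 444
Elena: 39·5 + 24·6 + 20·2 + 37·4 = 527
Mei: 39·6 + 24·4 + 20·5 + 37·5 = 615
Sven: 39·4 + 24·5 + 20·3 + 37·3 = 447
Zara: 39·3 + 24·2 + 20·4 + 37·1 = 282
Mei has the highest Borda score (615).

Mei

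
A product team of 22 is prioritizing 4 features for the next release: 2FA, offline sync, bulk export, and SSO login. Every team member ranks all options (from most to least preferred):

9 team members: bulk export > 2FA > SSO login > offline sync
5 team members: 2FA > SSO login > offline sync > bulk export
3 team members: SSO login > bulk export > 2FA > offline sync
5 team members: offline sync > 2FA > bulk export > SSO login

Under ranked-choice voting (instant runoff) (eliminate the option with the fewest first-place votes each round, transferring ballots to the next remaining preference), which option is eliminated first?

SSO login

Round 1: 2FA 5, offline sync 5, bulk export 9, SSO login 3. Eliminate SSO login.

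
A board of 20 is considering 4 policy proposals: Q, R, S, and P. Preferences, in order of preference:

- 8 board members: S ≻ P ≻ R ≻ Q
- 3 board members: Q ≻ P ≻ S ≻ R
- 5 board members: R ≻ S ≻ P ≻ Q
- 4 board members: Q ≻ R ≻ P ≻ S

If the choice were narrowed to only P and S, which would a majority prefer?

Voters preferring P to S: 7; preferring S to P: 13.
S wins the head-to-head.

S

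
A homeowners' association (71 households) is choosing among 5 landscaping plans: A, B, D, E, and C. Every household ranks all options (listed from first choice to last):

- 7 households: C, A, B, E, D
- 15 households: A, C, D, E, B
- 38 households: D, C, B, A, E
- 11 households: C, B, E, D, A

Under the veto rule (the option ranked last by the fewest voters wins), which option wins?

Last-place votes: A 11, B 15, D 7, E 38, C 0.
C is ranked last by the fewest voters, so C wins.

C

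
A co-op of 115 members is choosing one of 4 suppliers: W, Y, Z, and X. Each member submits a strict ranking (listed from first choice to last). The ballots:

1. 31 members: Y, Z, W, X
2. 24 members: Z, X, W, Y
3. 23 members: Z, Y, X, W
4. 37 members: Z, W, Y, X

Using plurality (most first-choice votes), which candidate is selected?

First-place votes: W 0, Y 31, Z 84, X 0.
Z has the most first-place votes.

Z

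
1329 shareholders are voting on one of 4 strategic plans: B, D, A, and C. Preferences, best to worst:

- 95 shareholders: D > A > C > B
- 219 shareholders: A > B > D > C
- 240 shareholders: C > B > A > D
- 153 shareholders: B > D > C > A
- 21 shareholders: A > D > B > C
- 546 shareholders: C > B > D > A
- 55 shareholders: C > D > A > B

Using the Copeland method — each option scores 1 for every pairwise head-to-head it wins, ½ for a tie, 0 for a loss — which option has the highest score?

C

B: beats D and A; loses to C → score 2.
D: beats A; loses to B and C → score 1.
A: loses to B, D, and C → score 0.
C: beats B, D, and A → score 3.
C has the best pairwise record.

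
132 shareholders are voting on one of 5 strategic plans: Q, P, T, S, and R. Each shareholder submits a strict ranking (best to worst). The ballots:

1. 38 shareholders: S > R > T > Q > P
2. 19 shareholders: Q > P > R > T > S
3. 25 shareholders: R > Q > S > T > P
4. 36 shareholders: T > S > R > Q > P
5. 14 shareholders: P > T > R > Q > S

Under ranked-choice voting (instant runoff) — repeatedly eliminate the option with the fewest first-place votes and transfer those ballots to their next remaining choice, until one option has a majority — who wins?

R

Round 1: Q 19, P 14, T 36, S 38, R 25. Eliminate P.
Round 2: Q 19, T 50, S 38, R 25. Eliminate Q.
Round 3: T 50, S 38, R 44. Eliminate S.
Round 4: T 50, R 82. R has a majority.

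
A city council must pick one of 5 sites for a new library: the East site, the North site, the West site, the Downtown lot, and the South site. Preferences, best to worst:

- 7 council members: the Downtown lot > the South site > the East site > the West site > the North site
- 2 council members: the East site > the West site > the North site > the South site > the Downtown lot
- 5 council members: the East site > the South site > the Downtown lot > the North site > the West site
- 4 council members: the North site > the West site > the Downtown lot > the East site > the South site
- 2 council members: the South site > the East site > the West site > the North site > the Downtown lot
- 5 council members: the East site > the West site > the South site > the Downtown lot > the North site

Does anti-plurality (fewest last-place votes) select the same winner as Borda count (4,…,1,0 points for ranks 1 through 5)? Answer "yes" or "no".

Anti-plurality — last-place votes: the East site 0, the North site 12, the West site 5, the Downtown lot 4, the South site 4. Winner: the East site.
Borda — scores: the East site 72, the North site 27, the West site 44, the Downtown lot 51, the South site 56. Winner: the East site.
The two methods agree.

yes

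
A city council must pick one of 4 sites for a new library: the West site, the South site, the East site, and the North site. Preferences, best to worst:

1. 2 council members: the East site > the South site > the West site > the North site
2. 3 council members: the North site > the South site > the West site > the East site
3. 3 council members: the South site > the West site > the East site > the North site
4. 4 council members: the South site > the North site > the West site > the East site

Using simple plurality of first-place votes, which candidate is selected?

First-place votes: the West site 0, the South site 7, the East site 2, the North site 3.
the South site has the most first-place votes.

the South site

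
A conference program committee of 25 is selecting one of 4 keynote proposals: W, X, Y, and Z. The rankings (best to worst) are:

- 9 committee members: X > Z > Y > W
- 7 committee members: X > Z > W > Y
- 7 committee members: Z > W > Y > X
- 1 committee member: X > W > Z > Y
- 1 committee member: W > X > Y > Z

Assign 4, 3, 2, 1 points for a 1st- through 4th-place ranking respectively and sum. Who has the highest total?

Z

W: 9·1 + 7·2 + 7·3 + 1·3 + 1·4 = 51
X: 9·4 + 7·4 + 7·1 + 1·4 + 1·3 = 78
Y: 9·2 + 7·1 + 7·2 + 1·1 + 1·2 = 42
Z: 9·3 + 7·3 + 7·4 + 1·2 + 1·1 = 79
Z has the highest Borda score (79).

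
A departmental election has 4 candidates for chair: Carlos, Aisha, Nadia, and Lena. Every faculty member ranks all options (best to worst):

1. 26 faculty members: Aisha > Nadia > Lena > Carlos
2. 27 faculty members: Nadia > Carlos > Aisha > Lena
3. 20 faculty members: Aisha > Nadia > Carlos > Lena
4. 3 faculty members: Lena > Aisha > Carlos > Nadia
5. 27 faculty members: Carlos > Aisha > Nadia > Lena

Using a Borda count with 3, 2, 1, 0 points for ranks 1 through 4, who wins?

Aisha

Carlos: 26·0 + 27·2 + 20·1 + 3·1 + 27·3 = 158
Aisha: 26·3 + 27·1 + 20·3 + 3·2 + 27·2 = 225
Nadia: 26·2 + 27·3 + 20·2 + 3·0 + 27·1 = 200
Lena: 26·1 + 27·0 + 20·0 + 3·3 + 27·0 = 35
Aisha has the highest Borda score (225).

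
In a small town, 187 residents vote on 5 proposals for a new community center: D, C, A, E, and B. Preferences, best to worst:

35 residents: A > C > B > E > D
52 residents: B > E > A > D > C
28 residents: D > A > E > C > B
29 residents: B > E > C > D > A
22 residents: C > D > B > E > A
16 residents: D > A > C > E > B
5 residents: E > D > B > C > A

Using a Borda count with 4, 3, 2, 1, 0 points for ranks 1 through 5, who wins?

B

D: 35·0 + 52·1 + 28·4 + 29·1 + 22·3 + 16·4 + 5·3 = 338
C: 35·3 + 52·0 + 28·1 + 29·2 + 22·4 + 16·2 + 5·1 = 316
A: 35·4 + 52·2 + 28·3 + 29·0 + 22·0 + 16·3 + 5·0 = 376
E: 35·1 + 52·3 + 28·2 + 29·3 + 22·1 + 16·1 + 5·4 = 392
B: 35·2 + 52·4 + 28·0 + 29·4 + 22·2 + 16·0 + 5·2 = 448
B has the highest Borda score (448).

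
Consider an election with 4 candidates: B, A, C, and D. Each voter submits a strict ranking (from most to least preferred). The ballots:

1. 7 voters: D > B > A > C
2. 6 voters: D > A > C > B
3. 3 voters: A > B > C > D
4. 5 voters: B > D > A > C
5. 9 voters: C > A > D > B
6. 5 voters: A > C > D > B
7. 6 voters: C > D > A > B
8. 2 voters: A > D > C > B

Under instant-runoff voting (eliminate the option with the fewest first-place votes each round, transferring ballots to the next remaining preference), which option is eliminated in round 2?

A

Round 1: B 5, A 10, C 15, D 13. Eliminate B.
Round 2: A 10, C 15, D 18. Eliminate A.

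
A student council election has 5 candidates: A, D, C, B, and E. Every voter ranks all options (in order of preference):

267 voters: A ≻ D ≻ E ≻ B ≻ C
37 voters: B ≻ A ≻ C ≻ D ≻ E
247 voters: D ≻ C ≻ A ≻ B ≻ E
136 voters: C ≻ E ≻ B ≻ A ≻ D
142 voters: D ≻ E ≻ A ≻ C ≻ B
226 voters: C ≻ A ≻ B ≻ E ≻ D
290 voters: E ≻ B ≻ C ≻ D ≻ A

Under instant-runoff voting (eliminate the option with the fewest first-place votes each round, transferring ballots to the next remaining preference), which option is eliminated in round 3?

A

Round 1: A 267, D 389, C 362, B 37, E 290. Eliminate B.
Round 2: A 304, D 389, C 362, E 290. Eliminate E.
Round 3: A 304, D 389, C 652. Eliminate A.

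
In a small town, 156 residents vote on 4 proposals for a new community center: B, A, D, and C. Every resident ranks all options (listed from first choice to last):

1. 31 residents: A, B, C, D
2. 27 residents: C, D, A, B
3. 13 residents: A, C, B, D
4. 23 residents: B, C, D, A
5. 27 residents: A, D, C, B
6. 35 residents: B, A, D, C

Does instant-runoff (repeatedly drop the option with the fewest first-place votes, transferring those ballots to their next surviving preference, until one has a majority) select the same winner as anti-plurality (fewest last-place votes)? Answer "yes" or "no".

yes

Instant-runoff — R1 B 58, A 71, D 0, C 27 (D out); R2 B 58, A 71, C 27 (C out); R3 B 58, A 98 (A winner). Winner: A.
Anti-plurality — last-place votes: B 54, A 23, D 44, C 35. Winner: A.
The two methods agree.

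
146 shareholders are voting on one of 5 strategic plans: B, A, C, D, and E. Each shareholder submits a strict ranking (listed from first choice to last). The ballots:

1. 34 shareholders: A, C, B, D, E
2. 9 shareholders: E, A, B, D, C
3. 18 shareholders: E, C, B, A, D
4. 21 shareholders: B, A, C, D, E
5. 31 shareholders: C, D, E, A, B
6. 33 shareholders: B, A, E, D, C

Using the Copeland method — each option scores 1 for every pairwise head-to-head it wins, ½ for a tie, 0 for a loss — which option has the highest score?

B: beats D and E; loses to A and C → score 2.
A: beats B, C, D, and E → score 4.
C: beats B, D, and E; loses to A → score 3.
D: beats E; loses to B, A, and C → score 1.
E: loses to B, A, C, and D → score 0.
A has the best pairwise record.

A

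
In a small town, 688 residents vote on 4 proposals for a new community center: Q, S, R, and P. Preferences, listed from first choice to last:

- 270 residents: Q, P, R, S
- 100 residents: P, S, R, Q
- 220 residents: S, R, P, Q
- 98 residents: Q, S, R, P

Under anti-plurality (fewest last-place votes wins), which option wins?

Last-place votes: Q 320, S 270, R 0, P 98.
R is ranked last by the fewest voters, so R wins.

R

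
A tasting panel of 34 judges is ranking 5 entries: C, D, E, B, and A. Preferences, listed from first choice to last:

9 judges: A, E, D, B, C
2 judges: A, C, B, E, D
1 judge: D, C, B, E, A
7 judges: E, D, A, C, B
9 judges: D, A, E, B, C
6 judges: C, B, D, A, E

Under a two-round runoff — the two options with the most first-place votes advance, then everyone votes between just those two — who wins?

D

Round 1 first-place votes: C 6, D 10, E 7, B 0, A 11.
A and D advance.
Runoff: A is preferred to D by 11 voters; D by 23.
D wins the runoff.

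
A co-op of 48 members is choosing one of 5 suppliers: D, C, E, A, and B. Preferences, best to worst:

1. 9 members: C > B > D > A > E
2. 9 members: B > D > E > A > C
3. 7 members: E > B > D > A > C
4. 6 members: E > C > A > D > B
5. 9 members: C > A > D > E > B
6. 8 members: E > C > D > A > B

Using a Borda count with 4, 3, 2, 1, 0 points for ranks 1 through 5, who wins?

C

D: 9·2 + 9·3 + 7·2 + 6·1 + 9·2 + 8·2 = 99
C: 9·4 + 9·0 + 7·0 + 6·3 + 9·4 + 8·3 = 114
E: 9·0 + 9·2 + 7·4 + 6·4 + 9·1 + 8·4 = 111
A: 9·1 + 9·1 + 7·1 + 6·2 + 9·3 + 8·1 = 72
B: 9·3 + 9·4 + 7·3 + 6·0 + 9·0 + 8·0 = 84
C has the highest Borda score (114).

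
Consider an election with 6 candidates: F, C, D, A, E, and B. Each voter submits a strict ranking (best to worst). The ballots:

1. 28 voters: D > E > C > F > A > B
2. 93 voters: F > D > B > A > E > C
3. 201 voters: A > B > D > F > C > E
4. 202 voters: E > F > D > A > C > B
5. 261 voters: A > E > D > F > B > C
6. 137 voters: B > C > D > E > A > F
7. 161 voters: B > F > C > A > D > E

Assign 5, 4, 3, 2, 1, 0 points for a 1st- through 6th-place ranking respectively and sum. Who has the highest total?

F: 28·2 + 93·5 + 201·2 + 202·4 + 261·2 + 137·0 + 161·4 = 2897
C: 28·3 + 93·0 + 201·1 + 202·1 + 261·0 + 137·4 + 161·3 = 1518
D: 28·5 + 93·4 + 201·3 + 202·3 + 261·3 + 137·3 + 161·1 = 3076
A: 28·1 + 93·2 + 201·5 + 202·2 + 261·5 + 137·1 + 161·2 = 3387
E: 28·4 + 93·1 + 201·0 + 202·5 + 261·4 + 137·2 + 161·0 = 2533
B: 28·0 + 93·3 + 201·4 + 202·0 + 261·1 + 137·5 + 161·5 = 2834
A has the highest Borda score (3387).

A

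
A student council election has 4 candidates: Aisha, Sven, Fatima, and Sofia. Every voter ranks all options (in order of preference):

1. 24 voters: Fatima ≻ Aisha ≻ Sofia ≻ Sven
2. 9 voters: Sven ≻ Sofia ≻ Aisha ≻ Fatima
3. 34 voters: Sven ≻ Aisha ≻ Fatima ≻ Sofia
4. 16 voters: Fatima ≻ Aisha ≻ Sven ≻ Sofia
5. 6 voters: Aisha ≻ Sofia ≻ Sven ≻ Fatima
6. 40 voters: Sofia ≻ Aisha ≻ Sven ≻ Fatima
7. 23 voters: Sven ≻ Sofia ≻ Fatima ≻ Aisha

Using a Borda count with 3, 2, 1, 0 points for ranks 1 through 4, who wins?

Aisha: 24·2 + 9·1 + 34·2 + 16·2 + 6·3 + 40·2 + 23·0 = 255
Sven: 24·0 + 9·3 + 34·3 + 16·1 + 6·1 + 40·1 + 23·3 = 260
Fatima: 24·3 + 9·0 + 34·1 + 16·3 + 6·0 + 40·0 + 23·1 = 177
Sofia: 24·1 + 9·2 + 34·0 + 16·0 + 6·2 + 40·3 + 23·2 = 220
Sven has the highest Borda score (260).

Sven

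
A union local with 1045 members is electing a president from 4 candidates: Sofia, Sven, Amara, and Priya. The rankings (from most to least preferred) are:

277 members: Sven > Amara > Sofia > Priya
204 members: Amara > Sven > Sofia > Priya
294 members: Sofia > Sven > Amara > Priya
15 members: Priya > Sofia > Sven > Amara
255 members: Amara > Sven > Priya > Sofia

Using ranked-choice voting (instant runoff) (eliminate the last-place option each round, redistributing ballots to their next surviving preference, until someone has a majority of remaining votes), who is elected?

Round 1: Sofia 294, Sven 277, Amara 459, Priya 15. Eliminate Priya.
Round 2: Sofia 309, Sven 277, Amara 459. Eliminate Sven.
Round 3: Sofia 309, Amara 736. Amara has a majority.

Amara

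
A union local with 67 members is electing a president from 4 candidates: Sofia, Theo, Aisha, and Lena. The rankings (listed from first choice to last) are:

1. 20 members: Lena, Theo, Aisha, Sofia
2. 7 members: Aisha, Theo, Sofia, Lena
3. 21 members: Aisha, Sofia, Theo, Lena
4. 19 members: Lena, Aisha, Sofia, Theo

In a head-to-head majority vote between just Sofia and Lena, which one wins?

Lena

Voters preferring Sofia to Lena: 28; preferring Lena to Sofia: 39.
Lena wins the head-to-head.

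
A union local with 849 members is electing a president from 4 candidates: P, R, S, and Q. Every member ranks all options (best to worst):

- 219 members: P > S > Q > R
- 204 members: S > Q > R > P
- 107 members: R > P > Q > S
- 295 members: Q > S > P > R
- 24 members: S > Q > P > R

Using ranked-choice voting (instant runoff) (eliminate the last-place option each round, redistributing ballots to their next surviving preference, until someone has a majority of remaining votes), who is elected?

Q

Round 1: P 219, R 107, S 228, Q 295. Eliminate R.
Round 2: P 326, S 228, Q 295. Eliminate S.
Round 3: P 326, Q 523. Q has a majority.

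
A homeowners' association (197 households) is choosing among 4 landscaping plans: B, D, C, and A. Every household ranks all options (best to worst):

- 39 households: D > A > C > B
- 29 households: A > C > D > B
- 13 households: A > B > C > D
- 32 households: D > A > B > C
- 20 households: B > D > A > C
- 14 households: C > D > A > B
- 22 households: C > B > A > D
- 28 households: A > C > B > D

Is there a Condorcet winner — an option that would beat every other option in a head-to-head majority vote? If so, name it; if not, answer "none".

none

Checking pairwise contests:
D beats B 114–83.
C beats D 106–91.
A beats C 161–36.
D beats A 105–92.
Every option loses at least one head-to-head, so there is no Condorcet winner.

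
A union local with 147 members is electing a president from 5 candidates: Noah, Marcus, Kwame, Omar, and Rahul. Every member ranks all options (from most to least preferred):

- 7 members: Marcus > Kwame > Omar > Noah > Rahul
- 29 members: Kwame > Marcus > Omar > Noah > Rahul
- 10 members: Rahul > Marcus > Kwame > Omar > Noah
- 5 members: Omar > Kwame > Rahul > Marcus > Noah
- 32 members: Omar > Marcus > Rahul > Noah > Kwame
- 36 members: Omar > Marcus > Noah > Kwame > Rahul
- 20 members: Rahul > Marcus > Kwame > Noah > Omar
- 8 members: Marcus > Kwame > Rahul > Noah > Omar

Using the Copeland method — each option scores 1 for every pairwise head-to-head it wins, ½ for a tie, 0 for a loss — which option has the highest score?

Marcus

Noah: loses to Marcus, Kwame, Omar, and Rahul → score 0.
Marcus: beats Noah, Kwame, Omar, and Rahul → score 4.
Kwame: beats Noah, Omar, and Rahul; loses to Marcus → score 3.
Omar: beats Noah and Rahul; loses to Marcus and Kwame → score 2.
Rahul: beats Noah; loses to Marcus, Kwame, and Omar → score 1.
Marcus has the best pairwise record.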